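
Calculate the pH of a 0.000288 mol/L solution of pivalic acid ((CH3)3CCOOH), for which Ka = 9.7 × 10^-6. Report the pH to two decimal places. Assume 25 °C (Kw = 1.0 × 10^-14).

pH = 4.32

(CH3)3CCOOH ⇌ (CH3)3CCOO- + H+
Ka = x²/(0.000288 − x) = 9.7 × 10^-6
The 5% rule fails; solving x² + Ka·x − Ka·C₀ = 0 exactly:
x = (−Ka + √(Ka² + 4·Ka·C₀))/2 = 4.82 × 10^-5 M
pH = −log(4.82 × 10^-5) = 4.32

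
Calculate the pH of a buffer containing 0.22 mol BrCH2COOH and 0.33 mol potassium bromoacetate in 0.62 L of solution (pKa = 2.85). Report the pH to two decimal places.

pH = 3.03

Henderson–Hasselbalch: pH = pKa + log([BrCH2COO-]/[BrCH2COOH]) = 2.85 + log(0.33/0.22)
pH = 2.85 + (+0.176) = 3.03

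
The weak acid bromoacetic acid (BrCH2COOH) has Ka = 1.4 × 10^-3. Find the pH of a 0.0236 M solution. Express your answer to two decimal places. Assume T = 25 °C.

pH = 2.29

BrCH2COOH ⇌ BrCH2COO- + H+
Ka = x²/(0.0236 − x) = 1.4 × 10^-3
x is not negligible relative to C₀; solve x² + 0.0014·x − 3.3e-05 = 0.
x = (−Ka + √(Ka² + 4·Ka·C₀))/2 = 5.09 × 10^-3 M
pH = −log(5.09 × 10^-3) = 2.29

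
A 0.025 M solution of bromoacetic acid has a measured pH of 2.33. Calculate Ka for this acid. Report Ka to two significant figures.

[H+] = 10^(-2.33) = 4.68 × 10^-3 M
At equilibrium [HA] = 0.025 − 4.68 × 10^-3 = 2.03 × 10^-2 M
Ka = [H+][A-]/[HA] = (4.68 × 10^-3)² / 2.03 × 10^-2 = 1.1 × 10^-3

Ka = 1.1 × 10^-3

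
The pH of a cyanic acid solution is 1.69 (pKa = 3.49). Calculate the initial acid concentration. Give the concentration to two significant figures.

C₀ = 1.3 M

[H+] = 10^(-1.69) = 2.04 × 10^-2 M = x
Ka = 10^(−3.49) = 3.24 × 10^-4
Ka = x²/(C₀ − x) ⇒ C₀ = x + x²/Ka
C₀ = 2.04 × 10^-2 + (2.04 × 10^-2)²/(3.24 × 10^-4) = 1.30 M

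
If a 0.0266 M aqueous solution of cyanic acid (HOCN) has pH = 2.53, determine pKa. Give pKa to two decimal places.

pKa = 3.43

[H+] = 10^(-2.53) = 2.95 × 10^-3 M
At equilibrium [HA] = 0.0266 − 2.95 × 10^-3 = 2.36 × 10^-2 M
Ka = [H+][A-]/[HA] = (2.95 × 10^-3)² / 2.36 × 10^-2 = 3.69 × 10^-4
pKa = -log(3.69 × 10^-4) = 3.43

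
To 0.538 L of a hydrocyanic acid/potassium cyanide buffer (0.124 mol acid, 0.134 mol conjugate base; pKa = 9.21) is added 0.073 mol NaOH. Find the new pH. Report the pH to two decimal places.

OH- converts HCN to CN-: HCN → 0.051 mol, CN- → 0.207 mol.
Henderson–Hasselbalch with mole ratio 0.207/0.051: pH = 9.21 + (+0.608)

pH = 9.82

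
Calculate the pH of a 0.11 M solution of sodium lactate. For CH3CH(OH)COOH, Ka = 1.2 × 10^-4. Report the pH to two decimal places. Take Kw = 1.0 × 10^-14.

CH3CH(OH)COO- is the conjugate base of the weak acid CH3CH(OH)COOH.
Kb = Kw/Ka = 1.0×10^-14 / 1.2 × 10^-4 = 8.33 × 10^-11
From the ICE table, Kb = [OH-]²/(0.11 − [OH-]) = 8.33 × 10^-11.
Neglecting [OH-] in the denominator: [OH-] = √(8.33 × 10^-11 × 0.11) = 3.03 × 10^-6 M
Check: 0.0028% ionized — well under 5%, approximation valid.
pOH = 5.52, so pH = 14.00 − pOH = 8.48

pH = 8.48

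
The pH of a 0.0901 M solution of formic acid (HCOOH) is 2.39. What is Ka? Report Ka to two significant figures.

Ka = 1.9 × 10^-4

[H+] = 10^(-2.39) = 4.07 × 10^-3 M
At equilibrium [HA] = 0.0901 − 4.07 × 10^-3 = 8.60 × 10^-2 M
Ka = [H+][A-]/[HA] = (4.07 × 10^-3)² / 8.60 × 10^-2 = 1.9 × 10^-4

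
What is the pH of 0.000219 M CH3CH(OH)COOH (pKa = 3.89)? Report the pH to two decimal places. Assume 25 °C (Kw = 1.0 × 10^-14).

CH3CH(OH)COOH ⇌ CH3CH(OH)COO- + H+
Ka = 10^(−3.89) = 1.29 × 10^-4
From the ICE table, Ka = [H+]²/(0.000219 − [H+]) = 1.29 × 10^-4.
[H+] is not negligible relative to C₀; solve [H+]² + 0.000129·[H+] − 2.83e-08 = 0.
[H+] = (−Ka + √(Ka² + 4·Ka·C₀))/2 = 1.16 × 10^-4 M
pH = −log[H+] = −log(1.16 × 10^-4) = 3.94

pH = 3.94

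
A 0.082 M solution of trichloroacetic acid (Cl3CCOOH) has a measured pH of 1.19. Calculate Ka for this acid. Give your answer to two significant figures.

[H+] = 10^(-1.19) = 6.46 × 10^-2 M
At equilibrium [HA] = 0.082 − 6.46 × 10^-2 = 1.74 × 10^-2 M
Ka = [H+][A-]/[HA] = (6.46 × 10^-2)² / 1.74 × 10^-2 = 2.4 × 10^-1

Ka = 2.4 × 10^-1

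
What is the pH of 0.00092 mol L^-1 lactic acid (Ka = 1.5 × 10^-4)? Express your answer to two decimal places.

pH = 3.52

CH3CH(OH)COOH ⇌ CH3CH(OH)COO- + H+
Let x = [H+] at equilibrium. Ka = x²/(0.00092 − x).
x is not negligible relative to C₀; solve x² + 0.00015·x − 1.38e-07 = 0.
x = [−0.00015 + √(0.00015² + 5.52e-07)]/2 = 3.04 × 10^-4 M
pH = −log(3.04 × 10^-4) = 3.52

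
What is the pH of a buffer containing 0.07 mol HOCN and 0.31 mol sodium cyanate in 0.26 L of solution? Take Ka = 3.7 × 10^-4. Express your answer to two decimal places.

pH = 4.08

pKa = −log(3.7 × 10^-4) = 3.432
pH = pKa + log([A⁻]/[HA]) = 3.432 + log(0.31/0.07)
pH = 3.432 + (+0.646) = 4.08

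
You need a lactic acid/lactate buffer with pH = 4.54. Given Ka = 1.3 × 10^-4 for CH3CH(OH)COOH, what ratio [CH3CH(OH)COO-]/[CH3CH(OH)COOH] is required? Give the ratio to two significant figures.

pKa = -log(1.3 × 10^-4) = 3.886
pH = pKa + log(r) ⇒ log(r) = 4.54 − 3.886 = +0.654
r = [CH3CH(OH)COO-]/[CH3CH(OH)COOH] = 10^(+0.654) = 4.51

ratio = 4.5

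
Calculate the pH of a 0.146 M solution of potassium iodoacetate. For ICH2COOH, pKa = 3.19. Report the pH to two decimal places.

ICH2COO- is the conjugate base of the weak acid ICH2COOH.
Ka = 10^(−3.19) = 6.46 × 10^-4
Kb = Kw/Ka = 1.0×10^-14 / 6.46 × 10^-4 = 1.55 × 10^-11
From the ICE table, Kb = x²/(0.146 − x) = 1.55 × 10^-11.
Neglecting x in the denominator: x = √(1.55 × 10^-11 × 0.146) = 1.50 × 10^-6 M
(x/C₀ = 0.001% < 5%, so the approximation holds.)
pOH = 5.82, so pH = 14.00 − pOH = 8.18

pH = 8.18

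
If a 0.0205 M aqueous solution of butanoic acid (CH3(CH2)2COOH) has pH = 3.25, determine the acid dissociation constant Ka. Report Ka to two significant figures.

[H+] = 10^(-3.25) = 5.62 × 10^-4 M
At equilibrium [HA] = 0.0205 − 5.62 × 10^-4 = 1.99 × 10^-2 M
Ka = [H+][A-]/[HA] = (5.62 × 10^-4)² / 1.99 × 10^-2 = 1.6 × 10^-5

Ka = 1.6 × 10^-5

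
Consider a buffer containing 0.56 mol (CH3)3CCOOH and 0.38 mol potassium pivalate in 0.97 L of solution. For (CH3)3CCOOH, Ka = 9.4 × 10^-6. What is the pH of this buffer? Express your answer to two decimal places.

pH = 4.86

pKa = −log(9.4 × 10^-6) = 5.027
Henderson–Hasselbalch: pH = pKa + log([(CH3)3CCOO-]/[(CH3)3CCOOH]) = 5.027 + log(0.38/0.56)
pH = 5.027 + (-0.168) = 4.86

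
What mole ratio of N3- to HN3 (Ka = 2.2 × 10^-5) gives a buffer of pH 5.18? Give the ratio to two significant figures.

ratio = 3.3

pKa = -log(2.2 × 10^-5) = 4.658
pH = pKa + log(r) ⇒ log(r) = 5.18 − 4.658 = +0.522
r = [N3-]/[HN3] = 10^(+0.522) = 3.33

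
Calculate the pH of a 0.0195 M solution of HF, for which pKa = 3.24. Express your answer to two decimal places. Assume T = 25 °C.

pH = 2.51

HF ⇌ F- + H+
Ka = 10^(−3.24) = 5.75 × 10^-4
Ka = [H+]²/(0.0195 − [H+]) = 5.75 × 10^-4
The 5% rule fails; solving [H+]² + Ka·[H+] − Ka·C₀ = 0 exactly:
[H+] = [−0.000575 + √(0.000575² + 4.48e-05)]/2 = 3.07 × 10^-3 M
pH = −log(3.07 × 10^-3) = 2.51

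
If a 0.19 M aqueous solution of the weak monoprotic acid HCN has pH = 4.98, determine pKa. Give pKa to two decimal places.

[H+] = 10^(-4.98) = 1.05 × 10^-5 M
At equilibrium [HA] = 0.19 − 1.05 × 10^-5 = 1.90 × 10^-1 M
Ka = [H+][A-]/[HA] = (1.05 × 10^-5)² / 1.90 × 10^-1 = 5.80 × 10^-10
pKa = -log(5.80 × 10^-10) = 9.24

pKa = 9.24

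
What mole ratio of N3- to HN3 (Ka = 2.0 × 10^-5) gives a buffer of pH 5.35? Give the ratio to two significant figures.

pKa = -log(2.0 × 10^-5) = 4.699
pH = pKa + log(r) ⇒ log(r) = 5.35 − 4.699 = +0.651
r = [N3-]/[HN3] = 10^(+0.651) = 4.48

ratio = 4.5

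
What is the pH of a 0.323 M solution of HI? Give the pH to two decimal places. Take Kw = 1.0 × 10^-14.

HI is a strong acid and dissociates completely, so [H+] = 0.323 M.
pH = -log(0.323) = 0.49

pH = 0.49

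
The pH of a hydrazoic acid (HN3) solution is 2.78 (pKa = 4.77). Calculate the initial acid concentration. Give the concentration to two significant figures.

C₀ = 1.6 × 10^-1 M

[H+] = 10^(-2.78) = 1.66 × 10^-3 M = x
Ka = 10^(−4.77) = 1.70 × 10^-5
Ka = x²/(C₀ − x) ⇒ C₀ = x + x²/Ka
C₀ = 1.66 × 10^-3 + (1.66 × 10^-3)²/(1.70 × 10^-5) = 1.64 × 10^-1 M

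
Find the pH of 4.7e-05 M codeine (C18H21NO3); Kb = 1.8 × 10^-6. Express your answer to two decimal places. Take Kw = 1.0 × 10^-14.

pH = 8.92

C18H21NO3 + H2O ⇌ C18H22NO3+ + OH-
From the ICE table, Kb = [OH-]²/(4.7e-05 − [OH-]) = 1.8 × 10^-6.
Here C₀/Kb ≈ 26.1, so the small-[OH-] approximation fails. Use the quadratic:
[OH-] = (−Kb + √(Kb² + 4·Kb·C₀))/2 = 8.34 × 10^-6 M
pOH = −log(8.34 × 10^-6) = 5.08; pH = 14.00 − 5.08 = 8.92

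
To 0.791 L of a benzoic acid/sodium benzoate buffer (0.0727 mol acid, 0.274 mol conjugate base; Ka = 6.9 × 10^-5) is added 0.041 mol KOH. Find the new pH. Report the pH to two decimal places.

pH = 5.16

After neutralization: n(C6H5COOH) = 0.0317 mol, n(C6H5COO-) = 0.315 mol.
pKa = −log(6.9 × 10^-5) = 4.161
Henderson–Hasselbalch with mole ratio 0.315/0.0317: pH = 4.161 + (+0.997)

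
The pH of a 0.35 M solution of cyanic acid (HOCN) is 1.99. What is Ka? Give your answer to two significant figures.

[H+] = 10^(-1.99) = 1.02 × 10^-2 M
At equilibrium [HA] = 0.35 − 1.02 × 10^-2 = 3.40 × 10^-1 M
Ka = [H+][A-]/[HA] = (1.02 × 10^-2)² / 3.40 × 10^-1 = 3.1 × 10^-4

Ka = 3.1 × 10^-4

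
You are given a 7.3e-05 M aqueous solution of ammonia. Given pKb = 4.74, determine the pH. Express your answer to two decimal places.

NH3 + H2O ⇌ NH4+ + OH-
Kb = 10^(−4.74) = 1.82 × 10^-5
From the ICE table, Kb = x²/(7.3e-05 − x) = 1.82 × 10^-5.
Here C₀/Kb ≈ 4.01, so the small-x approximation fails. Use the quadratic:
x = (−Kb + √(Kb² + 4·Kb·C₀))/2 = 2.85 × 10^-5 M
pOH = −log(2.85 × 10^-5) = 4.55; pH = 14.00 − 4.55 = 9.45

pH = 9.45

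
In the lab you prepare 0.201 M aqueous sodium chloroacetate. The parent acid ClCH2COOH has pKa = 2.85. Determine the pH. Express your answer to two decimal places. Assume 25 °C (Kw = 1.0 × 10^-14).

pH = 8.08

ClCH2COO- is the conjugate base of the weak acid ClCH2COOH.
Ka = 10^(−2.85) = 1.41 × 10^-3
Kb = Kw/Ka = 1.0×10^-14 / 1.41 × 10^-3 = 7.09 × 10^-12
Kb = [OH-]²/(0.201 − [OH-]) = 7.09 × 10^-12
Assume [OH-] ≪ 0.201: [OH-] ≈ √(7.09 × 10^-12 × 0.201) = 1.19 × 10^-6 M
([OH-]/C₀ = 0.00059% < 5%, so the approximation holds.)
pOH = −log(1.19 × 10^-6) = 5.92; pH = 14.00 − 5.92 = 8.08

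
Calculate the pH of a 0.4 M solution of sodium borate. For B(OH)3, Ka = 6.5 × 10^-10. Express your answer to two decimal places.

pH = 11.39

B(OH)4- is the conjugate base of the weak acid B(OH)3.
Kb = Kw/Ka = 1.0×10^-14 / 6.5 × 10^-10 = 1.54 × 10^-5
Let x = [OH-] at equilibrium. Kb = x²/(0.4 − x).
Since Kb ≪ C₀, x ≈ √(Kb·C₀) = 2.48 × 10^-3 M.
(x/C₀ = 0.62% < 5%, so the approximation holds.)
pOH = −log(2.48 × 10^-3) = 2.61; pH = 14.00 − 2.61 = 11.39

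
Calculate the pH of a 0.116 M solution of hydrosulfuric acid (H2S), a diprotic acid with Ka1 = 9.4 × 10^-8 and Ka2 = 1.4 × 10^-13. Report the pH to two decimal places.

Since Ka1 ≫ Ka2, the first ionization dominates [H+].
Ka1 = x²/(0.116 − x) = 9.4 × 10^-8
x ≈ √(9.4 × 10^-8 × 0.116) = 1.04 × 10^-4 M
pH = −log(1.04 × 10^-4) = 3.98

pH = 3.98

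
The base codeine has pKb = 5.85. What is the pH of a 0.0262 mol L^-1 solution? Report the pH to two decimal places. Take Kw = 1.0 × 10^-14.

pH = 10.28

C18H21NO3 + H2O ⇌ C18H22NO3+ + OH-
Kb = 10^(−5.85) = 1.41 × 10^-6
Kb = [OH-]²/(0.0262 − [OH-]) = 1.41 × 10^-6
Assume [OH-] ≪ 0.0262: [OH-] ≈ √(1.41 × 10^-6 × 0.0262) = 1.92 × 10^-4 M
Check: 0.73% ionized — well under 5%, approximation valid.
pOH = −log(1.92 × 10^-4) = 3.72; pH = 14.00 − 3.72 = 10.28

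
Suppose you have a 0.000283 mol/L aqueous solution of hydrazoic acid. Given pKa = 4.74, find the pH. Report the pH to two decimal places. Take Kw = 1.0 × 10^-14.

HN3 ⇌ N3- + H+
Ka = 10^(−4.74) = 1.82 × 10^-5
From the ICE table, Ka = x²/(0.000283 − x) = 1.82 × 10^-5.
The 5% rule fails; solving x² + Ka·x − Ka·C₀ = 0 exactly:
x = [−1.82e-05 + √(1.82e-05² + 2.06e-08)]/2 = 6.32 × 10^-5 M
pH = −log(6.32 × 10^-5) = 4.20

pH = 4.20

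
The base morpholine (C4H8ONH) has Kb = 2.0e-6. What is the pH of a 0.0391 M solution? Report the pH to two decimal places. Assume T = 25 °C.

C4H8ONH + H2O ⇌ C4H8ONH2+ + OH-
Kb = [OH-]²/(0.0391 − [OH-]) = 2.0 × 10^-6
Assume [OH-] ≪ 0.0391: [OH-] ≈ √(2.0 × 10^-6 × 0.0391) = 2.80 × 10^-4 M
Check: 0.72% ionized — well under 5%, approximation valid.
pOH = 3.55, so pH = 14.00 − pOH = 10.45

pH = 10.45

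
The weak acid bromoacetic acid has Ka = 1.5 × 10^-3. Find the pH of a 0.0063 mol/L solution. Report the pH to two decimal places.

pH = 2.62

BrCH2COOH ⇌ BrCH2COO- + H+
From the ICE table, Ka = [H+]²/(0.0063 − [H+]) = 1.5 × 10^-3.
Here C₀/Ka ≈ 4.2, so the small-[H+] approximation fails. Use the quadratic:
[H+] = [−0.0015 + √(0.0015² + 3.78e-05)]/2 = 2.41 × 10^-3 M
pH = −log[H+] = −log(2.41 × 10^-3) = 2.62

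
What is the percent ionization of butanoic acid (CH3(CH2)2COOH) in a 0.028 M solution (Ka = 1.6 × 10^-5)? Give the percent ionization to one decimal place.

2.4%

CH3(CH2)2COOH ⇌ CH3(CH2)2COO- + H+; let x = [H+] at equilibrium.
x ≈ √(Ka·C₀) = √(1.6 × 10^-5 × 0.028) = 6.69 × 10^-4 M
Fraction ionized = 6.69 × 10^-4 / 0.028 = 0.0239 → 2.4%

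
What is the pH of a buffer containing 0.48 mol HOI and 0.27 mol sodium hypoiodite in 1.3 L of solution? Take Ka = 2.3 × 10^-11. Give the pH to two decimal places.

pH = 10.39

pKa = −log(2.3 × 10^-11) = 10.638
Henderson–Hasselbalch: pH = pKa + log([OI-]/[HOI]) = 10.638 + log(0.27/0.48)
pH = 10.638 + (-0.250) = 10.39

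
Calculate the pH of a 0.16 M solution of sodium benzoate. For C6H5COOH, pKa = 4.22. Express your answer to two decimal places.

pH = 8.71

C6H5COO- is the conjugate base of the weak acid C6H5COOH.
Ka = 10^(−4.22) = 6.03 × 10^-5
Kb = Kw/Ka = 1.0×10^-14 / 6.03 × 10^-5 = 1.66 × 10^-10
From the ICE table, Kb = [OH-]²/(0.16 − [OH-]) = 1.66 × 10^-10.
Since Kb ≪ C₀, [OH-] ≈ √(Kb·C₀) = 5.15 × 10^-6 M.
Check: 0.0032% ionized — well under 5%, approximation valid.
pOH = −log(5.15 × 10^-6) = 5.29; pH = 14.00 − 5.29 = 8.71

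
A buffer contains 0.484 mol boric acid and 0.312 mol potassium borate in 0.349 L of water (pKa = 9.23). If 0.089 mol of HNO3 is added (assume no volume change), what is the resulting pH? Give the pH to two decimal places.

After neutralization: n(B(OH)3) = 0.573 mol, n(B(OH)4-) = 0.223 mol.
pH = pKa + log(n_B(OH)4-/n_B(OH)3) = 9.23 + log(0.223/0.573) = 9.23 + (-0.410)

pH = 8.82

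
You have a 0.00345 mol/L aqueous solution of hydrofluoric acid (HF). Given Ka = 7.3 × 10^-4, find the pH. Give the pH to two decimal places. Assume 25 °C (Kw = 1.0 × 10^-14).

HF ⇌ F- + H+
From the ICE table, Ka = x²/(0.00345 − x) = 7.3 × 10^-4.
Here C₀/Ka ≈ 4.73, so the small-x approximation fails. Use the quadratic:
x = (−Ka + √(Ka² + 4·Ka·C₀))/2 = 1.26 × 10^-3 M
pH = −log[H+] = −log(1.26 × 10^-3) = 2.90

pH = 2.90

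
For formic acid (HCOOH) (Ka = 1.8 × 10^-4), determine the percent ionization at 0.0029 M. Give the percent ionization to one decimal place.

HCOOH ⇌ HCOO- + H+; let x = [H+] at equilibrium.
Solve x² + 0.00018x − 5.22e-07 = 0 → x = 6.38 × 10^-4 M
Fraction ionized = 6.38 × 10^-4 / 0.0029 = 0.2200 → 22.0%

22.0%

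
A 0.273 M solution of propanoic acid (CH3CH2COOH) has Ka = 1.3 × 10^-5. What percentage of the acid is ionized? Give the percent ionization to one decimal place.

CH3CH2COOH ⇌ CH3CH2COO- + H+; let x = [H+] at equilibrium.
x ≈ √(Ka·C₀) = √(1.3 × 10^-5 × 0.273) = 1.88 × 10^-3 M
Fraction ionized = 1.88 × 10^-3 / 0.273 = 0.0069 → 0.7%

0.7%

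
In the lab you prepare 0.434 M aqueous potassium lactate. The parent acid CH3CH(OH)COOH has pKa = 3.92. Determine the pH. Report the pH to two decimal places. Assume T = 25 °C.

pH = 8.78

CH3CH(OH)COO- is the conjugate base of the weak acid CH3CH(OH)COOH.
Ka = 10^(−3.92) = 1.20 × 10^-4
Kb = Kw/Ka = 1.0×10^-14 / 1.20 × 10^-4 = 8.33 × 10^-11
From the ICE table, Kb = [OH-]²/(0.434 − [OH-]) = 8.33 × 10^-11.
Assume [OH-] ≪ 0.434: [OH-] ≈ √(8.33 × 10^-11 × 0.434) = 6.01 × 10^-6 M
pOH = 5.22, so pH = 14.00 − pOH = 8.78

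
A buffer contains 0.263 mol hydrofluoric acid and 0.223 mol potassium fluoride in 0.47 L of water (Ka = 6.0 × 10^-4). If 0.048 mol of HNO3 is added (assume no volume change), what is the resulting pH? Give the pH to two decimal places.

pH = 2.97

After neutralization: n(HF) = 0.311 mol, n(F-) = 0.175 mol.
pKa = −log(6.0 × 10^-4) = 3.222
pH = pKa + log(n_F-/n_HF) = 3.222 + log(0.175/0.311) = 3.222 + (-0.250)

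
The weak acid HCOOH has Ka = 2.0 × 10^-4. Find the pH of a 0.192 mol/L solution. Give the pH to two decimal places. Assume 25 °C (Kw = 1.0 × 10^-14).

pH = 2.21

HCOOH ⇌ HCOO- + H+
From the ICE table, Ka = [H+]²/(0.192 − [H+]) = 2.0 × 10^-4.
Since Ka ≪ C₀, [H+] ≈ √(Ka·C₀) = 6.20 × 10^-3 M.
([H+]/C₀ = 3.2% < 5%, so the approximation holds.)
pH = −log[H+] = −log(6.20 × 10^-3) = 2.21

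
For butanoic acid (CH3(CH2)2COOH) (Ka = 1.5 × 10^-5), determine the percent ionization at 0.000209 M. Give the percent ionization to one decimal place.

CH3(CH2)2COOH ⇌ CH3(CH2)2COO- + H+; let x = [H+] at equilibrium.
Solve x² + 1.5e-05x − 3.14e-09 = 0 → x = 4.90 × 10^-5 M
% ionization = x/C₀ × 100% = 4.90 × 10^-5/0.000209 × 100% = 23.4%

23.4%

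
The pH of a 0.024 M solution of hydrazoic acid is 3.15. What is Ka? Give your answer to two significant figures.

[H+] = 10^(-3.15) = 7.08 × 10^-4 M
At equilibrium [HA] = 0.024 − 7.08 × 10^-4 = 2.33 × 10^-2 M
Ka = [H+][A-]/[HA] = (7.08 × 10^-4)² / 2.33 × 10^-2 = 2.2 × 10^-5

Ka = 2.2 × 10^-5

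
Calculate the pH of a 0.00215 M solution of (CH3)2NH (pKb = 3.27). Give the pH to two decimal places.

(CH3)2NH + H2O ⇌ (CH3)2NH2+ + OH-
Kb = 10^(−3.27) = 5.37 × 10^-4
Let x = [OH-] at equilibrium. Kb = x²/(0.00215 − x).
Here C₀/Kb ≈ 4, so the small-x approximation fails. Use the quadratic:
x = [−0.000537 + √(0.000537² + 4.62e-06)]/2 = 8.39 × 10^-4 M
pOH = 3.08, so pH = 14.00 − pOH = 10.92

pH = 10.92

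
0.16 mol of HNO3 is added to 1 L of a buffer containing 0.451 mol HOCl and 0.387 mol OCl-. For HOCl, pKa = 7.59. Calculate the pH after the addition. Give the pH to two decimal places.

pH = 7.16

After neutralization: n(HOCl) = 0.611 mol, n(OCl-) = 0.227 mol.
Henderson–Hasselbalch with mole ratio 0.227/0.611: pH = 7.59 + (-0.430)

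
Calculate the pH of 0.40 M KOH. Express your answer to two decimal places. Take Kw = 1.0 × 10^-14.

KOH is a strong base; [OH-] = 0.4 M.
pOH = -log(0.4) = 0.40
pH = 14.00 - 0.40 = 13.60

pH = 13.60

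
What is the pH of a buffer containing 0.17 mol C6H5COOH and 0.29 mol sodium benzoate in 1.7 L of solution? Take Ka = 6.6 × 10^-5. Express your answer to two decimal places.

pH = 4.41

pKa = −log(6.6 × 10^-5) = 4.180
Using pH = pKa + log([base]/[acid]) with [base]/[acid] = 0.29/0.17:
pH = 4.180 + (+0.232) = 4.41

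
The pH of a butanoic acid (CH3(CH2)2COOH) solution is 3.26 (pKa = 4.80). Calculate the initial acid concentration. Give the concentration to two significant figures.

C₀ = 2.0 × 10^-2 M

[H+] = 10^(-3.26) = 5.50 × 10^-4 M = x
Ka = 10^(−4.80) = 1.58 × 10^-5
Ka = x²/(C₀ − x) ⇒ C₀ = x + x²/Ka
C₀ = 5.50 × 10^-4 + (5.50 × 10^-4)²/(1.58 × 10^-5) = 1.97 × 10^-2 M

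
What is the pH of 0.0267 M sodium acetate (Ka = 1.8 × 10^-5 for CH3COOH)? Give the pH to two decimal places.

CH3COO- is the conjugate base of the weak acid CH3COOH.
Kb = Kw/Ka = 1.0×10^-14 / 1.8 × 10^-5 = 5.56 × 10^-10
Kb = [OH-]²/(0.0267 − [OH-]) = 5.56 × 10^-10
Assume [OH-] ≪ 0.0267: [OH-] ≈ √(5.56 × 10^-10 × 0.0267) = 3.85 × 10^-6 M
([OH-]/C₀ = 0.014% < 5%, so the approximation holds.)
pOH = 5.41, so pH = 14.00 − pOH = 8.59

pH = 8.59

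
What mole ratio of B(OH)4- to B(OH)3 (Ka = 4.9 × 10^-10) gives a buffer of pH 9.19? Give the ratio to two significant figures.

pKa = -log(4.9 × 10^-10) = 9.310
pH = pKa + log(r) ⇒ log(r) = 9.19 − 9.310 = -0.120
r = [B(OH)4-]/[B(OH)3] = 10^(-0.120) = 0.759

ratio = 0.76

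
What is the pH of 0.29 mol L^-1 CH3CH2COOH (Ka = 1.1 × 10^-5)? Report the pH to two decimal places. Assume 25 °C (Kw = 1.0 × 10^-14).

pH = 2.75

CH3CH2COOH ⇌ CH3CH2COO- + H+
From the ICE table, Ka = [H+]²/(0.29 − [H+]) = 1.1 × 10^-5.
Since Ka ≪ C₀, [H+] ≈ √(Ka·C₀) = 1.79 × 10^-3 M.
Check: 0.62% ionized — well under 5%, approximation valid.
pH = −log(1.79 × 10^-3) = 2.75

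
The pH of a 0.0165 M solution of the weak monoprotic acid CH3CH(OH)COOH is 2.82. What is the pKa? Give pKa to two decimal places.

pKa = 3.82

[H+] = 10^(-2.82) = 1.51 × 10^-3 M
At equilibrium [HA] = 0.0165 − 1.51 × 10^-3 = 1.50 × 10^-2 M
Ka = [H+][A-]/[HA] = (1.51 × 10^-3)² / 1.50 × 10^-2 = 1.52 × 10^-4
pKa = -log(1.52 × 10^-4) = 3.82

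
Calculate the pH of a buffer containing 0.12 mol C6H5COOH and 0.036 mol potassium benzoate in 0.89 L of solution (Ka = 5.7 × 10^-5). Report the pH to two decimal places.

pH = 3.72

pKa = −log(5.7 × 10^-5) = 4.244
pH = pKa + log([A⁻]/[HA]) = 4.244 + log(0.036/0.12)
pH = 4.244 + (-0.523) = 3.72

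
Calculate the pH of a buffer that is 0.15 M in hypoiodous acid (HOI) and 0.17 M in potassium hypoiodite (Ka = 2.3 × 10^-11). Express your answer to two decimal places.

pH = 10.69

pKa = −log(2.3 × 10^-11) = 10.638
pH = pKa + log([A⁻]/[HA]) = 10.638 + log(0.17/0.15)
pH = 10.638 + (+0.054) = 10.69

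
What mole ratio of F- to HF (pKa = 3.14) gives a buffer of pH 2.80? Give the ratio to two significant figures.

ratio = 0.46

pH = pKa + log(r) ⇒ log(r) = 2.80 − 3.14 = -0.34
r = [F-]/[HF] = 10^(-0.34) = 0.457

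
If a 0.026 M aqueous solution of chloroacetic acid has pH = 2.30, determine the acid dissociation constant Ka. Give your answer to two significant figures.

Ka = 1.2 × 10^-3

[H+] = 10^(-2.30) = 5.01 × 10^-3 M
At equilibrium [HA] = 0.026 − 5.01 × 10^-3 = 2.10 × 10^-2 M
Ka = [H+][A-]/[HA] = (5.01 × 10^-3)² / 2.10 × 10^-2 = 1.2 × 10^-3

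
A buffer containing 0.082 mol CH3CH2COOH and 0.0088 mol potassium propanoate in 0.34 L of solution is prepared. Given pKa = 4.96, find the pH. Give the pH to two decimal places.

Henderson–Hasselbalch: pH = pKa + log([CH3CH2COO-]/[CH3CH2COOH]) = 4.96 + log(0.0088/0.082)
pH = 4.96 + (-0.969) = 3.99

pH = 3.99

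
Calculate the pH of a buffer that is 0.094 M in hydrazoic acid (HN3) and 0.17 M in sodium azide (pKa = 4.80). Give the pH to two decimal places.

pH = 5.06

Using pH = pKa + log([base]/[acid]) with [base]/[acid] = 0.17/0.094:
pH = 4.80 + (+0.257) = 5.06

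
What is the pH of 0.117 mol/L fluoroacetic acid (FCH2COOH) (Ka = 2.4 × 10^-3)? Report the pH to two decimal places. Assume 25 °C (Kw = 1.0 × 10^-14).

pH = 1.81

FCH2COOH ⇌ FCH2COO- + H+
Ka = x²/(0.117 − x) = 2.4 × 10^-3
Here C₀/Ka ≈ 48.8, so the small-x approximation fails. Use the quadratic:
x = (−Ka + √(Ka² + 4·Ka·C₀))/2 = 1.56 × 10^-2 M
pH = −log(1.56 × 10^-2) = 1.81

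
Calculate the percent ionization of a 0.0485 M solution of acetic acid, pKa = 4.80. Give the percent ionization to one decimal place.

1.8%

CH3COOH ⇌ CH3COO- + H+; let x = [H+] at equilibrium.
Ka = 10^(−4.80) = 1.58 × 10^-5
x ≈ √(Ka·C₀) = √(1.58 × 10^-5 × 0.0485) = 8.75 × 10^-4 M
% ionization = x/C₀ × 100% = 8.75 × 10^-4/0.0485 × 100% = 1.8%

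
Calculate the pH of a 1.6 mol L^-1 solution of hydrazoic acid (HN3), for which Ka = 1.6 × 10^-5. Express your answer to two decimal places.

HN3 ⇌ N3- + H+
Ka = x²/(1.6 − x) = 1.6 × 10^-5
Assume x ≪ 1.6: x ≈ √(1.6 × 10^-5 × 1.6) = 5.06 × 10^-3 M
pH = −log(5.06 × 10^-3) = 2.30

pH = 2.30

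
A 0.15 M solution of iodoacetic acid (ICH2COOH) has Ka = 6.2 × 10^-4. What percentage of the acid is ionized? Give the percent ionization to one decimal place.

ICH2COOH ⇌ ICH2COO- + H+; let x = [H+] at equilibrium.
Solve x² + 0.00062x − 9.3e-05 = 0 → x = 9.34 × 10^-3 M
Fraction ionized = 9.34 × 10^-3 / 0.15 = 0.0623 → 6.2%

6.2%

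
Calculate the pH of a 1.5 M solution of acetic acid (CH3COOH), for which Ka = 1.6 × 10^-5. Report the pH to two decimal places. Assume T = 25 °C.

CH3COOH ⇌ CH3COO- + H+
Ka = x²/(1.5 − x) = 1.6 × 10^-5
Since Ka ≪ C₀, x ≈ √(Ka·C₀) = 4.90 × 10^-3 M.
(x/C₀ = 0.33% < 5%, so the approximation holds.)
pH = −log(4.90 × 10^-3) = 2.31

pH = 2.31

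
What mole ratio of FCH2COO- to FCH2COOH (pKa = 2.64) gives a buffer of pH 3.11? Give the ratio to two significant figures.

pH = pKa + log(r) ⇒ log(r) = 3.11 − 2.64 = +0.47
r = [FCH2COO-]/[FCH2COOH] = 10^(+0.47) = 2.95

ratio = 3.0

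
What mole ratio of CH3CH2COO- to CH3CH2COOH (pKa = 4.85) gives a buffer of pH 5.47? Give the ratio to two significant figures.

pH = pKa + log(r) ⇒ log(r) = 5.47 − 4.85 = +0.62
r = [CH3CH2COO-]/[CH3CH2COOH] = 10^(+0.62) = 4.17

ratio = 4.2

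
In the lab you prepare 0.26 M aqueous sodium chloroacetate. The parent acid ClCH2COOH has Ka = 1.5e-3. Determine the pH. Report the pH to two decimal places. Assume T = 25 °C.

pH = 8.12

ClCH2COO- is the conjugate base of the weak acid ClCH2COOH.
Kb = Kw/Ka = 1.0×10^-14 / 1.5 × 10^-3 = 6.67 × 10^-12
Let x = [OH-] at equilibrium. Kb = x²/(0.26 − x).
Assume x ≪ 0.26: x ≈ √(6.67 × 10^-12 × 0.26) = 1.32 × 10^-6 M
Check: 0.00051% ionized — well under 5%, approximation valid.
pOH = −log(1.32 × 10^-6) = 5.88; pH = 14.00 − 5.88 = 8.12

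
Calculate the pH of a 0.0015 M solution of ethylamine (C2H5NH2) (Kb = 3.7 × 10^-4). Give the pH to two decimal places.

pH = 10.77

C2H5NH2 + H2O ⇌ C2H5NH3+ + OH-
From the ICE table, Kb = x²/(0.0015 − x) = 3.7 × 10^-4.
The 5% rule fails; solving x² + Kb·x − Kb·C₀ = 0 exactly:
x = [−0.00037 + √(0.00037² + 2.22e-06)]/2 = 5.83 × 10^-4 M
pOH = 3.23, so pH = 14.00 − pOH = 10.77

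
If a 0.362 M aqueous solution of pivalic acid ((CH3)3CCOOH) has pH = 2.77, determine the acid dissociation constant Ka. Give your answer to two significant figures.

Ka = 8.0 × 10^-6

[H+] = 10^(-2.77) = 1.70 × 10^-3 M
At equilibrium [HA] = 0.362 − 1.70 × 10^-3 = 3.60 × 10^-1 M
Ka = [H+][A-]/[HA] = (1.70 × 10^-3)² / 3.60 × 10^-1 = 8.0 × 10^-6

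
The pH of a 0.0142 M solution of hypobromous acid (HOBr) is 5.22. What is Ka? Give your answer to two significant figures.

[H+] = 10^(-5.22) = 6.03 × 10^-6 M
At equilibrium [HA] = 0.0142 − 6.03 × 10^-6 = 1.42 × 10^-2 M
Ka = [H+][A-]/[HA] = (6.03 × 10^-6)² / 1.42 × 10^-2 = 2.6 × 10^-9

Ka = 2.6 × 10^-9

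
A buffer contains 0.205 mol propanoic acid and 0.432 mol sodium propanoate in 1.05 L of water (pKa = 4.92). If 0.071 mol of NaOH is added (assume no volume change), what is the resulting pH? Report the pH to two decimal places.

OH- converts CH3CH2COOH to CH3CH2COO-: CH3CH2COOH → 0.134 mol, CH3CH2COO- → 0.503 mol.
pH = pKa + log(n_CH3CH2COO-/n_CH3CH2COOH) = 4.92 + log(0.503/0.134) = 4.92 + (+0.574)

pH = 5.49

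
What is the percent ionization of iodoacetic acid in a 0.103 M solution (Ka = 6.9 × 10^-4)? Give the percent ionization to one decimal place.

7.9%

ICH2COOH ⇌ ICH2COO- + H+; let x = [H+] at equilibrium.
Solve x² + 0.00069x − 7.11e-05 = 0 → x = 8.09 × 10^-3 M
Fraction ionized = 8.09 × 10^-3 / 0.103 = 0.0785 → 7.9%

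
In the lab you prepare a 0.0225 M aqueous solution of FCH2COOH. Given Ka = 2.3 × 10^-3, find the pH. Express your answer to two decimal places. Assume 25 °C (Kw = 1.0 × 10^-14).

pH = 2.21

FCH2COOH ⇌ FCH2COO- + H+
Let x = [H+] at equilibrium. Ka = x²/(0.0225 − x).
The 5% rule fails; solving x² + Ka·x − Ka·C₀ = 0 exactly:
x = (−Ka + √(Ka² + 4·Ka·C₀))/2 = 6.14 × 10^-3 M
pH = −log(6.14 × 10^-3) = 2.21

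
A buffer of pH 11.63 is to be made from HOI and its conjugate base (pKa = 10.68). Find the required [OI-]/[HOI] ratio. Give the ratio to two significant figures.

ratio = 8.9

pH = pKa + log(r) ⇒ log(r) = 11.63 − 10.68 = +0.95
r = [OI-]/[HOI] = 10^(+0.95) = 8.91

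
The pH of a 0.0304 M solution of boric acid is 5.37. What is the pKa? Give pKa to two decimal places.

pKa = 9.22

[H+] = 10^(-5.37) = 4.27 × 10^-6 M
At equilibrium [HA] = 0.0304 − 4.27 × 10^-6 = 3.04 × 10^-2 M
Ka = [H+][A-]/[HA] = (4.27 × 10^-6)² / 3.04 × 10^-2 = 6.00 × 10^-10
pKa = -log(6.00 × 10^-10) = 9.22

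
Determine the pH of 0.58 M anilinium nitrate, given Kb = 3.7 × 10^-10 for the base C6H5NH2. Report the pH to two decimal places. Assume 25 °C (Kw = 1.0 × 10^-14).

pH = 2.40

C6H5NH3+ is the conjugate acid of the weak base C6H5NH2.
Ka = Kw/Kb = 1.0×10^-14 / 3.7 × 10^-10 = 2.70 × 10^-5
Let x = [H+] at equilibrium. Ka = x²/(0.58 − x).
Since Ka ≪ C₀, x ≈ √(Ka·C₀) = 3.96 × 10^-3 M.
(x/C₀ = 0.68% < 5%, so the approximation holds.)
pH = −log(3.96 × 10^-3) = 2.40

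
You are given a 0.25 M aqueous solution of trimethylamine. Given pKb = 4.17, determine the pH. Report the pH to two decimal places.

pH = 11.61

(CH3)3N + H2O ⇌ (CH3)3NH+ + OH-
Kb = 10^(−4.17) = 6.76 × 10^-5
Let x = [OH-] at equilibrium. Kb = x²/(0.25 − x).
Since Kb ≪ C₀, x ≈ √(Kb·C₀) = 4.11 × 10^-3 M.
(x/C₀ = 1.6% < 5%, so the approximation holds.)
pOH = 2.39, so pH = 14.00 − pOH = 11.61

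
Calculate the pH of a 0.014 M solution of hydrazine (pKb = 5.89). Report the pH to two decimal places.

pH = 10.13

N2H4 + H2O ⇌ N2H5+ + OH-
Kb = 10^(−5.89) = 1.29 × 10^-6
Let x = [OH-] at equilibrium. Kb = x²/(0.014 − x).
Neglecting x in the denominator: x = √(1.29 × 10^-6 × 0.014) = 1.34 × 10^-4 M
(x/C₀ = 0.96% < 5%, so the approximation holds.)
pOH = −log(1.34 × 10^-4) = 3.87; pH = 14.00 − 3.87 = 10.13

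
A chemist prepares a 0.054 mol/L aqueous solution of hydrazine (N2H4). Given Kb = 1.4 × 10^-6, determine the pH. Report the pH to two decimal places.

N2H4 + H2O ⇌ N2H5+ + OH-
From the ICE table, Kb = x²/(0.054 − x) = 1.4 × 10^-6.
Neglecting x in the denominator: x = √(1.4 × 10^-6 × 0.054) = 2.75 × 10^-4 M
(x/C₀ = 0.51% < 5%, so the approximation holds.)
pOH = 3.56, so pH = 14.00 − pOH = 10.44

pH = 10.44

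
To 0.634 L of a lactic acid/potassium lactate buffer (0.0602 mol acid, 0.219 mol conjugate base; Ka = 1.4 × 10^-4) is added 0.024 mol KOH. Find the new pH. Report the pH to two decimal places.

pH = 4.68

OH- converts CH3CH(OH)COOH to CH3CH(OH)COO-: CH3CH(OH)COOH → 0.0362 mol, CH3CH(OH)COO- → 0.243 mol.
pKa = −log(1.4 × 10^-4) = 3.854
Henderson–Hasselbalch with mole ratio 0.243/0.0362: pH = 3.854 + (+0.827)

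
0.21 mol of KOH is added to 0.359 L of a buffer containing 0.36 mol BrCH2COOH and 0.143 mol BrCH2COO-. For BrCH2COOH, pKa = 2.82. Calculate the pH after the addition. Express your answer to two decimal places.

pH = 3.19

After neutralization: n(BrCH2COOH) = 0.15 mol, n(BrCH2COO-) = 0.353 mol.
pH = pKa + log(n_BrCH2COO-/n_BrCH2COOH) = 2.82 + log(0.353/0.15) = 2.82 + (+0.372)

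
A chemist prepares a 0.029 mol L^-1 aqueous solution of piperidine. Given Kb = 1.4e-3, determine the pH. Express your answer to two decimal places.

C5H10NH + H2O ⇌ C5H10NH2+ + OH-
Let x = [OH-] at equilibrium. Kb = x²/(0.029 − x).
x is not negligible relative to C₀; solve x² + 0.0014·x − 4.06e-05 = 0.
x = (−Kb + √(Kb² + 4·Kb·C₀))/2 = 5.71 × 10^-3 M
pOH = 2.24, so pH = 14.00 − pOH = 11.76

pH = 11.76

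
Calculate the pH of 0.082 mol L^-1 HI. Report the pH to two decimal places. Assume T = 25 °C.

pH = 1.09

HI is a strong acid and dissociates completely, so [H+] = 0.082 M.
pH = -log(0.082) = 1.09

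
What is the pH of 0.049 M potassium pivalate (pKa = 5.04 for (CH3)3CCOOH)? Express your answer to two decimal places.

pH = 8.87

(CH3)3CCOO- is the conjugate base of the weak acid (CH3)3CCOOH.
Ka = 10^(−5.04) = 9.12 × 10^-6
Kb = Kw/Ka = 1.0×10^-14 / 9.12 × 10^-6 = 1.10 × 10^-9
From the ICE table, Kb = [OH-]²/(0.049 − [OH-]) = 1.10 × 10^-9.
Assume [OH-] ≪ 0.049: [OH-] ≈ √(1.10 × 10^-9 × 0.049) = 7.34 × 10^-6 M
Check: 0.015% ionized — well under 5%, approximation valid.
pOH = 5.13, so pH = 14.00 − pOH = 8.87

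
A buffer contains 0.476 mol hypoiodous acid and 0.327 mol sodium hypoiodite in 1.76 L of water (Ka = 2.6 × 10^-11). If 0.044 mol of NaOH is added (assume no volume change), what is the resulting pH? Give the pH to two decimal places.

After neutralization: n(HOI) = 0.432 mol, n(OI-) = 0.371 mol.
pKa = −log(2.6 × 10^-11) = 10.585
pH = pKa + log([A⁻]/[HA]) = 10.585 + log(0.371/0.432) = 10.585 -0.066

pH = 10.52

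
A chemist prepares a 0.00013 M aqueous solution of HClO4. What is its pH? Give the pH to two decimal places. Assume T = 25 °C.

HClO4 is a strong acid and dissociates completely, so [H+] = 0.00013 M.
pH = -log(0.00013) = 3.89

pH = 3.89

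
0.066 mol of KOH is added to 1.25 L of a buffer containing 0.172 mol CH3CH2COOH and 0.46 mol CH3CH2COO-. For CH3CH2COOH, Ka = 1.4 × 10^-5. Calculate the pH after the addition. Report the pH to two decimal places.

pH = 5.55

OH- converts CH3CH2COOH to CH3CH2COO-: CH3CH2COOH → 0.106 mol, CH3CH2COO- → 0.526 mol.
pKa = −log(1.4 × 10^-5) = 4.854
pH = pKa + log([A⁻]/[HA]) = 4.854 + log(0.526/0.106) = 4.854 +0.696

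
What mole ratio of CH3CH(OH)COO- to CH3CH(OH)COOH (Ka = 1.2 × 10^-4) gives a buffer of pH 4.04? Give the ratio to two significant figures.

pKa = -log(1.2 × 10^-4) = 3.921
pH = pKa + log(r) ⇒ log(r) = 4.04 − 3.921 = +0.119
r = [CH3CH(OH)COO-]/[CH3CH(OH)COOH] = 10^(+0.119) = 1.32

ratio = 1.3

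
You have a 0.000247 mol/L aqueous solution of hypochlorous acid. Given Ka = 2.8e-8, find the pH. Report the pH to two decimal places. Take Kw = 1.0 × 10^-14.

pH = 5.58

HOCl ⇌ OCl- + H+
Ka = [H+]²/(0.000247 − [H+]) = 2.8 × 10^-8
Neglecting [H+] in the denominator: [H+] = √(2.8 × 10^-8 × 0.000247) = 2.63 × 10^-6 M
pH = −log[H+] = −log(2.63 × 10^-6) = 5.58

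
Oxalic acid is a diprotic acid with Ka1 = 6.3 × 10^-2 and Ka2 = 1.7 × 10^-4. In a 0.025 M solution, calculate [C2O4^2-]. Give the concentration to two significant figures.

First ionization gives [H+] ≈ [HC2O4-] = 1.92 × 10^-2 M.
Second step: Ka2 = [H+][C2O4^2-]/[HC2O4-] ≈ [C2O4^2-] (since [H+] ≈ [HC2O4-]).
So [C2O4^2-] ≈ Ka2.

1.7 × 10^-4 M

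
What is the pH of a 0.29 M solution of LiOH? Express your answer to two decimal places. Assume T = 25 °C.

pH = 13.46

LiOH is a strong base; [OH-] = 0.29 M.
pOH = -log(0.29) = 0.54
pH = 14.00 - 0.54 = 13.46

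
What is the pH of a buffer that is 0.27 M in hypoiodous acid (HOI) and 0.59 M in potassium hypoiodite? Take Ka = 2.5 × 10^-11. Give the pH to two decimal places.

pKa = −log(2.5 × 10^-11) = 10.602
Henderson–Hasselbalch: pH = pKa + log([OI-]/[HOI]) = 10.602 + log(0.59/0.27)
pH = 10.602 + (+0.339) = 10.94

pH = 10.94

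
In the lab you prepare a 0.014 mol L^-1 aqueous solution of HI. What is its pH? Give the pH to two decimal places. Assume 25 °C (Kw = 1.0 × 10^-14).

pH = 1.85

HI is a strong acid and dissociates completely, so [H+] = 0.014 M.
pH = -log(0.014) = 1.85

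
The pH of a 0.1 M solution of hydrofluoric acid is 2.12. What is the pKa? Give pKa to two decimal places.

[H+] = 10^(-2.12) = 7.59 × 10^-3 M
At equilibrium [HA] = 0.1 − 7.59 × 10^-3 = 9.24 × 10^-2 M
Ka = [H+][A-]/[HA] = (7.59 × 10^-3)² / 9.24 × 10^-2 = 6.23 × 10^-4
pKa = -log(6.23 × 10^-4) = 3.21

pKa = 3.21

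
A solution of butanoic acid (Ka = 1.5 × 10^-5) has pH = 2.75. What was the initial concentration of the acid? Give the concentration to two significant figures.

[H+] = 10^(-2.75) = 1.78 × 10^-3 M = x
Ka = x²/(C₀ − x) ⇒ C₀ = x + x²/Ka
C₀ = 1.78 × 10^-3 + (1.78 × 10^-3)²/(1.5 × 10^-5) = 2.13 × 10^-1 M

C₀ = 2.1 × 10^-1 M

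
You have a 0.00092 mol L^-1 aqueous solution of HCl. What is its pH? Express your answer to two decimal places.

pH = 3.04

HCl is a strong acid and dissociates completely, so [H+] = 0.00092 M.
pH = -log(0.00092) = 3.04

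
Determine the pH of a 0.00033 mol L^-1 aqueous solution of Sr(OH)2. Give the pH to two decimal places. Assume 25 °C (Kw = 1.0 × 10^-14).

pH = 10.82

Sr(OH)2 is a strong base (each formula unit releases 2 OH-); [OH-] = 0.00066 M.
pOH = -log(0.00066) = 3.18
pH = 14.00 - 3.18 = 10.82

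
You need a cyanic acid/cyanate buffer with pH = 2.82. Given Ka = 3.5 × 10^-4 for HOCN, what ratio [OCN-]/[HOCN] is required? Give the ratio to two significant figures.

pKa = -log(3.5 × 10^-4) = 3.456
pH = pKa + log(r) ⇒ log(r) = 2.82 − 3.456 = -0.636
r = [OCN-]/[HOCN] = 10^(-0.636) = 0.231

ratio = 0.23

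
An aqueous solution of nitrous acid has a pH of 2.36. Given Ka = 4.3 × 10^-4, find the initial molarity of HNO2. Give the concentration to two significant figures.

C₀ = 4.9 × 10^-2 M

[H+] = 10^(-2.36) = 4.37 × 10^-3 M = x
Ka = x²/(C₀ − x) ⇒ C₀ = x + x²/Ka
C₀ = 4.37 × 10^-3 + (4.37 × 10^-3)²/(4.3 × 10^-4) = 4.88 × 10^-2 M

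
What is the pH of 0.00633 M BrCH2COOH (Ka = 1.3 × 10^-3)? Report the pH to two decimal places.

pH = 2.64

BrCH2COOH ⇌ BrCH2COO- + H+
From the ICE table, Ka = [H+]²/(0.00633 − [H+]) = 1.3 × 10^-3.
[H+] is not negligible relative to C₀; solve [H+]² + 0.0013·[H+] − 8.23e-06 = 0.
[H+] = (−Ka + √(Ka² + 4·Ka·C₀))/2 = 2.29 × 10^-3 M
pH = −log[H+] = −log(2.29 × 10^-3) = 2.64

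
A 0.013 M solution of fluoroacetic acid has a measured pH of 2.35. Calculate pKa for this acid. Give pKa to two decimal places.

pKa = 2.63

[H+] = 10^(-2.35) = 4.47 × 10^-3 M
At equilibrium [HA] = 0.013 − 4.47 × 10^-3 = 8.53 × 10^-3 M
Ka = [H+][A-]/[HA] = (4.47 × 10^-3)² / 8.53 × 10^-3 = 2.34 × 10^-3
pKa = -log(2.34 × 10^-3) = 2.63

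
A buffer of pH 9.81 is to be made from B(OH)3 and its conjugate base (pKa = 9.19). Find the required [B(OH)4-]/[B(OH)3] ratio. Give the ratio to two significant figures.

ratio = 4.2

pH = pKa + log(r) ⇒ log(r) = 9.81 − 9.19 = +0.62
r = [B(OH)4-]/[B(OH)3] = 10^(+0.62) = 4.17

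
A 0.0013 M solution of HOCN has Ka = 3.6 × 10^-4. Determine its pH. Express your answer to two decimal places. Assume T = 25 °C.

pH = 3.28

HOCN ⇌ OCN- + H+
From the ICE table, Ka = x²/(0.0013 − x) = 3.6 × 10^-4.
The 5% rule fails; solving x² + Ka·x − Ka·C₀ = 0 exactly:
x = [−0.00036 + √(0.00036² + 1.87e-06)]/2 = 5.27 × 10^-4 M
pH = −log[H+] = −log(5.27 × 10^-4) = 3.28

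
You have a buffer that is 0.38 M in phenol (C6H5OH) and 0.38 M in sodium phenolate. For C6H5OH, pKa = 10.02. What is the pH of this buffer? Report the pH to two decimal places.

pH = 10.02

pH = pKa + log([A⁻]/[HA]) = 10.02 + log(0.38/0.38)
pH = 10.02 + (+0.000) = 10.02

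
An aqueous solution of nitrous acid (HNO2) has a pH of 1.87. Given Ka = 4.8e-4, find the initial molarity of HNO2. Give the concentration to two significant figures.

C₀ = 3.9 × 10^-1 M

[H+] = 10^(-1.87) = 1.35 × 10^-2 M = x
Ka = x²/(C₀ − x) ⇒ C₀ = x + x²/Ka
C₀ = 1.35 × 10^-2 + (1.35 × 10^-2)²/(4.8 × 10^-4) = 3.93 × 10^-1 M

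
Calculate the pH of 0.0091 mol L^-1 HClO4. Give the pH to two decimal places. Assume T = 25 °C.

pH = 2.04

HClO4 is a strong acid and dissociates completely, so [H+] = 0.0091 M.
pH = -log(0.0091) = 2.04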